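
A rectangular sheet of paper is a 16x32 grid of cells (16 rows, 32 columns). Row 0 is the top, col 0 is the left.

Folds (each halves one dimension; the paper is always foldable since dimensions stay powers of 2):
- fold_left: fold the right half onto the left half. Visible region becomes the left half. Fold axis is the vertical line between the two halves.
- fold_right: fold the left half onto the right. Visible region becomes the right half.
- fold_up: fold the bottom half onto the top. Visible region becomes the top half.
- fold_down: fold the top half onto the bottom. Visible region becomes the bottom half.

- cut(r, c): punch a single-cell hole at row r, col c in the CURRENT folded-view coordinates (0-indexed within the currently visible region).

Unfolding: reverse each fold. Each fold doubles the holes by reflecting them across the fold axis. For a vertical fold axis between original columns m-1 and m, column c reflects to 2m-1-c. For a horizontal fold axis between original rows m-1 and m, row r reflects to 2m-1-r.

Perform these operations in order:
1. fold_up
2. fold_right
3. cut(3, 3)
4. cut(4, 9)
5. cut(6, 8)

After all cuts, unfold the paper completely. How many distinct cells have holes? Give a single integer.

Answer: 12

Derivation:
Op 1 fold_up: fold axis h@8; visible region now rows[0,8) x cols[0,32) = 8x32
Op 2 fold_right: fold axis v@16; visible region now rows[0,8) x cols[16,32) = 8x16
Op 3 cut(3, 3): punch at orig (3,19); cuts so far [(3, 19)]; region rows[0,8) x cols[16,32) = 8x16
Op 4 cut(4, 9): punch at orig (4,25); cuts so far [(3, 19), (4, 25)]; region rows[0,8) x cols[16,32) = 8x16
Op 5 cut(6, 8): punch at orig (6,24); cuts so far [(3, 19), (4, 25), (6, 24)]; region rows[0,8) x cols[16,32) = 8x16
Unfold 1 (reflect across v@16): 6 holes -> [(3, 12), (3, 19), (4, 6), (4, 25), (6, 7), (6, 24)]
Unfold 2 (reflect across h@8): 12 holes -> [(3, 12), (3, 19), (4, 6), (4, 25), (6, 7), (6, 24), (9, 7), (9, 24), (11, 6), (11, 25), (12, 12), (12, 19)]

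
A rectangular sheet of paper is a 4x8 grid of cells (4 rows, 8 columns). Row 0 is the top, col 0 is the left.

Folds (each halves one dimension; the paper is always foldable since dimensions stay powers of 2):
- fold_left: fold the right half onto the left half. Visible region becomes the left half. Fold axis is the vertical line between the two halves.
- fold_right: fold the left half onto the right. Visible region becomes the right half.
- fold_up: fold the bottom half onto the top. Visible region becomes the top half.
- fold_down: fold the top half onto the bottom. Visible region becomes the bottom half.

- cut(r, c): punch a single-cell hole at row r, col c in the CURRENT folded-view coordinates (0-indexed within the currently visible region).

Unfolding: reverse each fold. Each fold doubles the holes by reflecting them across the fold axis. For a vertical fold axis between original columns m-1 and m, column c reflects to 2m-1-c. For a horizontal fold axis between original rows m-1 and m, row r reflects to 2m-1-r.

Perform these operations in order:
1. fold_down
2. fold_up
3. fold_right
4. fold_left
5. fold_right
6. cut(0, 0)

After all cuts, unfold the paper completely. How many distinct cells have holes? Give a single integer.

Answer: 32

Derivation:
Op 1 fold_down: fold axis h@2; visible region now rows[2,4) x cols[0,8) = 2x8
Op 2 fold_up: fold axis h@3; visible region now rows[2,3) x cols[0,8) = 1x8
Op 3 fold_right: fold axis v@4; visible region now rows[2,3) x cols[4,8) = 1x4
Op 4 fold_left: fold axis v@6; visible region now rows[2,3) x cols[4,6) = 1x2
Op 5 fold_right: fold axis v@5; visible region now rows[2,3) x cols[5,6) = 1x1
Op 6 cut(0, 0): punch at orig (2,5); cuts so far [(2, 5)]; region rows[2,3) x cols[5,6) = 1x1
Unfold 1 (reflect across v@5): 2 holes -> [(2, 4), (2, 5)]
Unfold 2 (reflect across v@6): 4 holes -> [(2, 4), (2, 5), (2, 6), (2, 7)]
Unfold 3 (reflect across v@4): 8 holes -> [(2, 0), (2, 1), (2, 2), (2, 3), (2, 4), (2, 5), (2, 6), (2, 7)]
Unfold 4 (reflect across h@3): 16 holes -> [(2, 0), (2, 1), (2, 2), (2, 3), (2, 4), (2, 5), (2, 6), (2, 7), (3, 0), (3, 1), (3, 2), (3, 3), (3, 4), (3, 5), (3, 6), (3, 7)]
Unfold 5 (reflect across h@2): 32 holes -> [(0, 0), (0, 1), (0, 2), (0, 3), (0, 4), (0, 5), (0, 6), (0, 7), (1, 0), (1, 1), (1, 2), (1, 3), (1, 4), (1, 5), (1, 6), (1, 7), (2, 0), (2, 1), (2, 2), (2, 3), (2, 4), (2, 5), (2, 6), (2, 7), (3, 0), (3, 1), (3, 2), (3, 3), (3, 4), (3, 5), (3, 6), (3, 7)]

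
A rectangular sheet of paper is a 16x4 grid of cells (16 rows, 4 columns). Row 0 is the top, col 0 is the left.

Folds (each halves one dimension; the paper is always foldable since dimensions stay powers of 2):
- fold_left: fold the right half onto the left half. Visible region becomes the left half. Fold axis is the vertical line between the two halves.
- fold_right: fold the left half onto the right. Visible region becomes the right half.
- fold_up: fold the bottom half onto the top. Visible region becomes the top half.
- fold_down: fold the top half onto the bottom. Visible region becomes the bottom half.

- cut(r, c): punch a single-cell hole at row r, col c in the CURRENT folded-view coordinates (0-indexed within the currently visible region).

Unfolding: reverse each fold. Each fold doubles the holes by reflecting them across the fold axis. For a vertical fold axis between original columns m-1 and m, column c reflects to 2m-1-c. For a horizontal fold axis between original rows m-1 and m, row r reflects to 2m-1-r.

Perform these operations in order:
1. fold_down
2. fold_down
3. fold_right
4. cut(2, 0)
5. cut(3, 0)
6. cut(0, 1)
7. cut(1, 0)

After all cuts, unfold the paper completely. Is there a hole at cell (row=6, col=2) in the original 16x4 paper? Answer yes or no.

Answer: yes

Derivation:
Op 1 fold_down: fold axis h@8; visible region now rows[8,16) x cols[0,4) = 8x4
Op 2 fold_down: fold axis h@12; visible region now rows[12,16) x cols[0,4) = 4x4
Op 3 fold_right: fold axis v@2; visible region now rows[12,16) x cols[2,4) = 4x2
Op 4 cut(2, 0): punch at orig (14,2); cuts so far [(14, 2)]; region rows[12,16) x cols[2,4) = 4x2
Op 5 cut(3, 0): punch at orig (15,2); cuts so far [(14, 2), (15, 2)]; region rows[12,16) x cols[2,4) = 4x2
Op 6 cut(0, 1): punch at orig (12,3); cuts so far [(12, 3), (14, 2), (15, 2)]; region rows[12,16) x cols[2,4) = 4x2
Op 7 cut(1, 0): punch at orig (13,2); cuts so far [(12, 3), (13, 2), (14, 2), (15, 2)]; region rows[12,16) x cols[2,4) = 4x2
Unfold 1 (reflect across v@2): 8 holes -> [(12, 0), (12, 3), (13, 1), (13, 2), (14, 1), (14, 2), (15, 1), (15, 2)]
Unfold 2 (reflect across h@12): 16 holes -> [(8, 1), (8, 2), (9, 1), (9, 2), (10, 1), (10, 2), (11, 0), (11, 3), (12, 0), (12, 3), (13, 1), (13, 2), (14, 1), (14, 2), (15, 1), (15, 2)]
Unfold 3 (reflect across h@8): 32 holes -> [(0, 1), (0, 2), (1, 1), (1, 2), (2, 1), (2, 2), (3, 0), (3, 3), (4, 0), (4, 3), (5, 1), (5, 2), (6, 1), (6, 2), (7, 1), (7, 2), (8, 1), (8, 2), (9, 1), (9, 2), (10, 1), (10, 2), (11, 0), (11, 3), (12, 0), (12, 3), (13, 1), (13, 2), (14, 1), (14, 2), (15, 1), (15, 2)]
Holes: [(0, 1), (0, 2), (1, 1), (1, 2), (2, 1), (2, 2), (3, 0), (3, 3), (4, 0), (4, 3), (5, 1), (5, 2), (6, 1), (6, 2), (7, 1), (7, 2), (8, 1), (8, 2), (9, 1), (9, 2), (10, 1), (10, 2), (11, 0), (11, 3), (12, 0), (12, 3), (13, 1), (13, 2), (14, 1), (14, 2), (15, 1), (15, 2)]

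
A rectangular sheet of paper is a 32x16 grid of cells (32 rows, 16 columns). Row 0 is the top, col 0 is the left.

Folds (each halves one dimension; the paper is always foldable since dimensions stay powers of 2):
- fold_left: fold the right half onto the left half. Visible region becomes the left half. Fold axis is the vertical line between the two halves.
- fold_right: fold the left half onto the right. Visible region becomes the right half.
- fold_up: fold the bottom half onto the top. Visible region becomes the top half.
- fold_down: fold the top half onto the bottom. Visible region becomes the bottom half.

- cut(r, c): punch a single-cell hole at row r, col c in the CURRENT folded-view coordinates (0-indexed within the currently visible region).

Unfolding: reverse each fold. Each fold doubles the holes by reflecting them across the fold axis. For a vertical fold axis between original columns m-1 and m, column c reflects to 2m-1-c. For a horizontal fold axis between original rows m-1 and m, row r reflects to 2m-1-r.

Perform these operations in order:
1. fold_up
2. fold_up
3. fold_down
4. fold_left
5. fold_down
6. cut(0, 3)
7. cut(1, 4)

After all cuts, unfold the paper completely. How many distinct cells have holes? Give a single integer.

Op 1 fold_up: fold axis h@16; visible region now rows[0,16) x cols[0,16) = 16x16
Op 2 fold_up: fold axis h@8; visible region now rows[0,8) x cols[0,16) = 8x16
Op 3 fold_down: fold axis h@4; visible region now rows[4,8) x cols[0,16) = 4x16
Op 4 fold_left: fold axis v@8; visible region now rows[4,8) x cols[0,8) = 4x8
Op 5 fold_down: fold axis h@6; visible region now rows[6,8) x cols[0,8) = 2x8
Op 6 cut(0, 3): punch at orig (6,3); cuts so far [(6, 3)]; region rows[6,8) x cols[0,8) = 2x8
Op 7 cut(1, 4): punch at orig (7,4); cuts so far [(6, 3), (7, 4)]; region rows[6,8) x cols[0,8) = 2x8
Unfold 1 (reflect across h@6): 4 holes -> [(4, 4), (5, 3), (6, 3), (7, 4)]
Unfold 2 (reflect across v@8): 8 holes -> [(4, 4), (4, 11), (5, 3), (5, 12), (6, 3), (6, 12), (7, 4), (7, 11)]
Unfold 3 (reflect across h@4): 16 holes -> [(0, 4), (0, 11), (1, 3), (1, 12), (2, 3), (2, 12), (3, 4), (3, 11), (4, 4), (4, 11), (5, 3), (5, 12), (6, 3), (6, 12), (7, 4), (7, 11)]
Unfold 4 (reflect across h@8): 32 holes -> [(0, 4), (0, 11), (1, 3), (1, 12), (2, 3), (2, 12), (3, 4), (3, 11), (4, 4), (4, 11), (5, 3), (5, 12), (6, 3), (6, 12), (7, 4), (7, 11), (8, 4), (8, 11), (9, 3), (9, 12), (10, 3), (10, 12), (11, 4), (11, 11), (12, 4), (12, 11), (13, 3), (13, 12), (14, 3), (14, 12), (15, 4), (15, 11)]
Unfold 5 (reflect across h@16): 64 holes -> [(0, 4), (0, 11), (1, 3), (1, 12), (2, 3), (2, 12), (3, 4), (3, 11), (4, 4), (4, 11), (5, 3), (5, 12), (6, 3), (6, 12), (7, 4), (7, 11), (8, 4), (8, 11), (9, 3), (9, 12), (10, 3), (10, 12), (11, 4), (11, 11), (12, 4), (12, 11), (13, 3), (13, 12), (14, 3), (14, 12), (15, 4), (15, 11), (16, 4), (16, 11), (17, 3), (17, 12), (18, 3), (18, 12), (19, 4), (19, 11), (20, 4), (20, 11), (21, 3), (21, 12), (22, 3), (22, 12), (23, 4), (23, 11), (24, 4), (24, 11), (25, 3), (25, 12), (26, 3), (26, 12), (27, 4), (27, 11), (28, 4), (28, 11), (29, 3), (29, 12), (30, 3), (30, 12), (31, 4), (31, 11)]

Answer: 64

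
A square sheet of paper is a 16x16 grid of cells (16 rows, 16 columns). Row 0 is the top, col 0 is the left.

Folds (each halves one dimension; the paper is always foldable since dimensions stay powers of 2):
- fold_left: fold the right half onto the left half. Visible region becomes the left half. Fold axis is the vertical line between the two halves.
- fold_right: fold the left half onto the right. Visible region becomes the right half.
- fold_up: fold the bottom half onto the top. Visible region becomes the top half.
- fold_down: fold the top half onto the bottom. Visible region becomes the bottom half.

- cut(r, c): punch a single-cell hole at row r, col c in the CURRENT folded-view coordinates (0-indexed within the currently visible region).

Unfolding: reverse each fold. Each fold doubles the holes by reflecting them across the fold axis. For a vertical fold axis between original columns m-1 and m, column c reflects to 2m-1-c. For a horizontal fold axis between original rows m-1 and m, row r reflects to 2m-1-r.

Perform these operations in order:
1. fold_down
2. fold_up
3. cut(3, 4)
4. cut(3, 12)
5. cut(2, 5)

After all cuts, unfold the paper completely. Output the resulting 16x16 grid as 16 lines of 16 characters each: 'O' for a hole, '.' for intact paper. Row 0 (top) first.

Op 1 fold_down: fold axis h@8; visible region now rows[8,16) x cols[0,16) = 8x16
Op 2 fold_up: fold axis h@12; visible region now rows[8,12) x cols[0,16) = 4x16
Op 3 cut(3, 4): punch at orig (11,4); cuts so far [(11, 4)]; region rows[8,12) x cols[0,16) = 4x16
Op 4 cut(3, 12): punch at orig (11,12); cuts so far [(11, 4), (11, 12)]; region rows[8,12) x cols[0,16) = 4x16
Op 5 cut(2, 5): punch at orig (10,5); cuts so far [(10, 5), (11, 4), (11, 12)]; region rows[8,12) x cols[0,16) = 4x16
Unfold 1 (reflect across h@12): 6 holes -> [(10, 5), (11, 4), (11, 12), (12, 4), (12, 12), (13, 5)]
Unfold 2 (reflect across h@8): 12 holes -> [(2, 5), (3, 4), (3, 12), (4, 4), (4, 12), (5, 5), (10, 5), (11, 4), (11, 12), (12, 4), (12, 12), (13, 5)]

Answer: ................
................
.....O..........
....O.......O...
....O.......O...
.....O..........
................
................
................
................
.....O..........
....O.......O...
....O.......O...
.....O..........
................
................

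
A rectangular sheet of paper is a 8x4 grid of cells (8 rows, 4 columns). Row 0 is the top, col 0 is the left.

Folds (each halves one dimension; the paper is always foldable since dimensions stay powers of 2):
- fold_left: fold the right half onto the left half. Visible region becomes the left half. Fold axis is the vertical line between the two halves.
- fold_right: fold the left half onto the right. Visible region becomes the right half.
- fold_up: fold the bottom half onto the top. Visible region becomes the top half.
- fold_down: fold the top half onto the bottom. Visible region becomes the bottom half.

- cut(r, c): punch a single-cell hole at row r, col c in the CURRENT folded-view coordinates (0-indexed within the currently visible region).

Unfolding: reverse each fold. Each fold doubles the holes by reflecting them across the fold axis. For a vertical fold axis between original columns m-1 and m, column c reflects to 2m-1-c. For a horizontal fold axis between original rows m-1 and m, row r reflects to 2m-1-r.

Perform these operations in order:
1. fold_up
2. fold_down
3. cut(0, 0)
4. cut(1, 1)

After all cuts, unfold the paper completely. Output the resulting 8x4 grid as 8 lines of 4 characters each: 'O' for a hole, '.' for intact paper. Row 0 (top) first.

Op 1 fold_up: fold axis h@4; visible region now rows[0,4) x cols[0,4) = 4x4
Op 2 fold_down: fold axis h@2; visible region now rows[2,4) x cols[0,4) = 2x4
Op 3 cut(0, 0): punch at orig (2,0); cuts so far [(2, 0)]; region rows[2,4) x cols[0,4) = 2x4
Op 4 cut(1, 1): punch at orig (3,1); cuts so far [(2, 0), (3, 1)]; region rows[2,4) x cols[0,4) = 2x4
Unfold 1 (reflect across h@2): 4 holes -> [(0, 1), (1, 0), (2, 0), (3, 1)]
Unfold 2 (reflect across h@4): 8 holes -> [(0, 1), (1, 0), (2, 0), (3, 1), (4, 1), (5, 0), (6, 0), (7, 1)]

Answer: .O..
O...
O...
.O..
.O..
O...
O...
.O..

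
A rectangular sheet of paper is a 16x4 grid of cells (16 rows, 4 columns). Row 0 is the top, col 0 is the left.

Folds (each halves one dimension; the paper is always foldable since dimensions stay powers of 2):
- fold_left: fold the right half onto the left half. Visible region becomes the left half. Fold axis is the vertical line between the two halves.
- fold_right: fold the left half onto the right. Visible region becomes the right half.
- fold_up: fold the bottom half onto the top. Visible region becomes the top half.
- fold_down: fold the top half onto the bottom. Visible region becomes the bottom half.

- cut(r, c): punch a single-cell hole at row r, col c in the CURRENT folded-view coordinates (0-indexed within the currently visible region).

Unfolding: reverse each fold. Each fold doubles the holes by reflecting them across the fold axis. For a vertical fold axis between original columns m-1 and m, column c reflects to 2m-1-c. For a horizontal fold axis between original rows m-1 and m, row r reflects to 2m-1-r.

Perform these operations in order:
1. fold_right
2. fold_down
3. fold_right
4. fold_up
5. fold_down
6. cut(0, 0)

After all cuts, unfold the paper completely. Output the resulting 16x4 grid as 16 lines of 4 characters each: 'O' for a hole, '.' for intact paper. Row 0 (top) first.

Answer: ....
OOOO
OOOO
....
....
OOOO
OOOO
....
....
OOOO
OOOO
....
....
OOOO
OOOO
....

Derivation:
Op 1 fold_right: fold axis v@2; visible region now rows[0,16) x cols[2,4) = 16x2
Op 2 fold_down: fold axis h@8; visible region now rows[8,16) x cols[2,4) = 8x2
Op 3 fold_right: fold axis v@3; visible region now rows[8,16) x cols[3,4) = 8x1
Op 4 fold_up: fold axis h@12; visible region now rows[8,12) x cols[3,4) = 4x1
Op 5 fold_down: fold axis h@10; visible region now rows[10,12) x cols[3,4) = 2x1
Op 6 cut(0, 0): punch at orig (10,3); cuts so far [(10, 3)]; region rows[10,12) x cols[3,4) = 2x1
Unfold 1 (reflect across h@10): 2 holes -> [(9, 3), (10, 3)]
Unfold 2 (reflect across h@12): 4 holes -> [(9, 3), (10, 3), (13, 3), (14, 3)]
Unfold 3 (reflect across v@3): 8 holes -> [(9, 2), (9, 3), (10, 2), (10, 3), (13, 2), (13, 3), (14, 2), (14, 3)]
Unfold 4 (reflect across h@8): 16 holes -> [(1, 2), (1, 3), (2, 2), (2, 3), (5, 2), (5, 3), (6, 2), (6, 3), (9, 2), (9, 3), (10, 2), (10, 3), (13, 2), (13, 3), (14, 2), (14, 3)]
Unfold 5 (reflect across v@2): 32 holes -> [(1, 0), (1, 1), (1, 2), (1, 3), (2, 0), (2, 1), (2, 2), (2, 3), (5, 0), (5, 1), (5, 2), (5, 3), (6, 0), (6, 1), (6, 2), (6, 3), (9, 0), (9, 1), (9, 2), (9, 3), (10, 0), (10, 1), (10, 2), (10, 3), (13, 0), (13, 1), (13, 2), (13, 3), (14, 0), (14, 1), (14, 2), (14, 3)]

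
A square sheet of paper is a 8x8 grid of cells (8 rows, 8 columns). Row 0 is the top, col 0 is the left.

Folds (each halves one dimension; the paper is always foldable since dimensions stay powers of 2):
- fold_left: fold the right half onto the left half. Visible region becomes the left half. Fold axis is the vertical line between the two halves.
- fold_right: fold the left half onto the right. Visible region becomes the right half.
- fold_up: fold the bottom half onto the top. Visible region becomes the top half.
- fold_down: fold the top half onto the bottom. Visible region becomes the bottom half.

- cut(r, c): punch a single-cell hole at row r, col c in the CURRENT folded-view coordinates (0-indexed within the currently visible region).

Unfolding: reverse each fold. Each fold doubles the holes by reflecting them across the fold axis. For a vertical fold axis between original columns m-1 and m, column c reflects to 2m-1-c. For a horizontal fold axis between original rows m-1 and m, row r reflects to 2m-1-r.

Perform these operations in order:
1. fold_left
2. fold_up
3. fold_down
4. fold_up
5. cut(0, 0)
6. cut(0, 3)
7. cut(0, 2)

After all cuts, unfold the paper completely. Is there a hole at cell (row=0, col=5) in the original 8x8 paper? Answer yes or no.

Answer: yes

Derivation:
Op 1 fold_left: fold axis v@4; visible region now rows[0,8) x cols[0,4) = 8x4
Op 2 fold_up: fold axis h@4; visible region now rows[0,4) x cols[0,4) = 4x4
Op 3 fold_down: fold axis h@2; visible region now rows[2,4) x cols[0,4) = 2x4
Op 4 fold_up: fold axis h@3; visible region now rows[2,3) x cols[0,4) = 1x4
Op 5 cut(0, 0): punch at orig (2,0); cuts so far [(2, 0)]; region rows[2,3) x cols[0,4) = 1x4
Op 6 cut(0, 3): punch at orig (2,3); cuts so far [(2, 0), (2, 3)]; region rows[2,3) x cols[0,4) = 1x4
Op 7 cut(0, 2): punch at orig (2,2); cuts so far [(2, 0), (2, 2), (2, 3)]; region rows[2,3) x cols[0,4) = 1x4
Unfold 1 (reflect across h@3): 6 holes -> [(2, 0), (2, 2), (2, 3), (3, 0), (3, 2), (3, 3)]
Unfold 2 (reflect across h@2): 12 holes -> [(0, 0), (0, 2), (0, 3), (1, 0), (1, 2), (1, 3), (2, 0), (2, 2), (2, 3), (3, 0), (3, 2), (3, 3)]
Unfold 3 (reflect across h@4): 24 holes -> [(0, 0), (0, 2), (0, 3), (1, 0), (1, 2), (1, 3), (2, 0), (2, 2), (2, 3), (3, 0), (3, 2), (3, 3), (4, 0), (4, 2), (4, 3), (5, 0), (5, 2), (5, 3), (6, 0), (6, 2), (6, 3), (7, 0), (7, 2), (7, 3)]
Unfold 4 (reflect across v@4): 48 holes -> [(0, 0), (0, 2), (0, 3), (0, 4), (0, 5), (0, 7), (1, 0), (1, 2), (1, 3), (1, 4), (1, 5), (1, 7), (2, 0), (2, 2), (2, 3), (2, 4), (2, 5), (2, 7), (3, 0), (3, 2), (3, 3), (3, 4), (3, 5), (3, 7), (4, 0), (4, 2), (4, 3), (4, 4), (4, 5), (4, 7), (5, 0), (5, 2), (5, 3), (5, 4), (5, 5), (5, 7), (6, 0), (6, 2), (6, 3), (6, 4), (6, 5), (6, 7), (7, 0), (7, 2), (7, 3), (7, 4), (7, 5), (7, 7)]
Holes: [(0, 0), (0, 2), (0, 3), (0, 4), (0, 5), (0, 7), (1, 0), (1, 2), (1, 3), (1, 4), (1, 5), (1, 7), (2, 0), (2, 2), (2, 3), (2, 4), (2, 5), (2, 7), (3, 0), (3, 2), (3, 3), (3, 4), (3, 5), (3, 7), (4, 0), (4, 2), (4, 3), (4, 4), (4, 5), (4, 7), (5, 0), (5, 2), (5, 3), (5, 4), (5, 5), (5, 7), (6, 0), (6, 2), (6, 3), (6, 4), (6, 5), (6, 7), (7, 0), (7, 2), (7, 3), (7, 4), (7, 5), (7, 7)]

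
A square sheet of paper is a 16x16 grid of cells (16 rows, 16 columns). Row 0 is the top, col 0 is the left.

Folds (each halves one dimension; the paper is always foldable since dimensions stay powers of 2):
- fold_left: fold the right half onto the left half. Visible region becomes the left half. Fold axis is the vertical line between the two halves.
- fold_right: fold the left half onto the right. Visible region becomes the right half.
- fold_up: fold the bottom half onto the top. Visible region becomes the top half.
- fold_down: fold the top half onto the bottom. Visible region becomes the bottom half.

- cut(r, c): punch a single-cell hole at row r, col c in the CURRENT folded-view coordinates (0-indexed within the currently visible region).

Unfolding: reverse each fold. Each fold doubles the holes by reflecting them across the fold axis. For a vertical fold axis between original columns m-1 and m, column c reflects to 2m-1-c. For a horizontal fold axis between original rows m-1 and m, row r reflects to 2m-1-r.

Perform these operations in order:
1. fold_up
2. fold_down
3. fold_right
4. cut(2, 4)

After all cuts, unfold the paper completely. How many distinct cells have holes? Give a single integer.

Answer: 8

Derivation:
Op 1 fold_up: fold axis h@8; visible region now rows[0,8) x cols[0,16) = 8x16
Op 2 fold_down: fold axis h@4; visible region now rows[4,8) x cols[0,16) = 4x16
Op 3 fold_right: fold axis v@8; visible region now rows[4,8) x cols[8,16) = 4x8
Op 4 cut(2, 4): punch at orig (6,12); cuts so far [(6, 12)]; region rows[4,8) x cols[8,16) = 4x8
Unfold 1 (reflect across v@8): 2 holes -> [(6, 3), (6, 12)]
Unfold 2 (reflect across h@4): 4 holes -> [(1, 3), (1, 12), (6, 3), (6, 12)]
Unfold 3 (reflect across h@8): 8 holes -> [(1, 3), (1, 12), (6, 3), (6, 12), (9, 3), (9, 12), (14, 3), (14, 12)]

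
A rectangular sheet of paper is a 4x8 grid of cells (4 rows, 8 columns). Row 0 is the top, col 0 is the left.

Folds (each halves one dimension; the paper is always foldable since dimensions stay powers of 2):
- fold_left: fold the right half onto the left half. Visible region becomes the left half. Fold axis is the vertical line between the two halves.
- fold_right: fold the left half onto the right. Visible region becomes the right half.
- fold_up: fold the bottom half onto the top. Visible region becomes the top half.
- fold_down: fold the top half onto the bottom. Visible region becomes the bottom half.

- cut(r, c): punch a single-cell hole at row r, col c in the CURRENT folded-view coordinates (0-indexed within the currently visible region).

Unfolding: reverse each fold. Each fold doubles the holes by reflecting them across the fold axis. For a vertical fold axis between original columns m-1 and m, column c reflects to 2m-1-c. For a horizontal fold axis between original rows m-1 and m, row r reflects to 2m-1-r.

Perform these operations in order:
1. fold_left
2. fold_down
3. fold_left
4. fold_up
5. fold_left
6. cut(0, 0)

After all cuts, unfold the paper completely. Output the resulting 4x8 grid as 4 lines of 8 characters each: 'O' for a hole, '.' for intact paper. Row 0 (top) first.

Answer: OOOOOOOO
OOOOOOOO
OOOOOOOO
OOOOOOOO

Derivation:
Op 1 fold_left: fold axis v@4; visible region now rows[0,4) x cols[0,4) = 4x4
Op 2 fold_down: fold axis h@2; visible region now rows[2,4) x cols[0,4) = 2x4
Op 3 fold_left: fold axis v@2; visible region now rows[2,4) x cols[0,2) = 2x2
Op 4 fold_up: fold axis h@3; visible region now rows[2,3) x cols[0,2) = 1x2
Op 5 fold_left: fold axis v@1; visible region now rows[2,3) x cols[0,1) = 1x1
Op 6 cut(0, 0): punch at orig (2,0); cuts so far [(2, 0)]; region rows[2,3) x cols[0,1) = 1x1
Unfold 1 (reflect across v@1): 2 holes -> [(2, 0), (2, 1)]
Unfold 2 (reflect across h@3): 4 holes -> [(2, 0), (2, 1), (3, 0), (3, 1)]
Unfold 3 (reflect across v@2): 8 holes -> [(2, 0), (2, 1), (2, 2), (2, 3), (3, 0), (3, 1), (3, 2), (3, 3)]
Unfold 4 (reflect across h@2): 16 holes -> [(0, 0), (0, 1), (0, 2), (0, 3), (1, 0), (1, 1), (1, 2), (1, 3), (2, 0), (2, 1), (2, 2), (2, 3), (3, 0), (3, 1), (3, 2), (3, 3)]
Unfold 5 (reflect across v@4): 32 holes -> [(0, 0), (0, 1), (0, 2), (0, 3), (0, 4), (0, 5), (0, 6), (0, 7), (1, 0), (1, 1), (1, 2), (1, 3), (1, 4), (1, 5), (1, 6), (1, 7), (2, 0), (2, 1), (2, 2), (2, 3), (2, 4), (2, 5), (2, 6), (2, 7), (3, 0), (3, 1), (3, 2), (3, 3), (3, 4), (3, 5), (3, 6), (3, 7)]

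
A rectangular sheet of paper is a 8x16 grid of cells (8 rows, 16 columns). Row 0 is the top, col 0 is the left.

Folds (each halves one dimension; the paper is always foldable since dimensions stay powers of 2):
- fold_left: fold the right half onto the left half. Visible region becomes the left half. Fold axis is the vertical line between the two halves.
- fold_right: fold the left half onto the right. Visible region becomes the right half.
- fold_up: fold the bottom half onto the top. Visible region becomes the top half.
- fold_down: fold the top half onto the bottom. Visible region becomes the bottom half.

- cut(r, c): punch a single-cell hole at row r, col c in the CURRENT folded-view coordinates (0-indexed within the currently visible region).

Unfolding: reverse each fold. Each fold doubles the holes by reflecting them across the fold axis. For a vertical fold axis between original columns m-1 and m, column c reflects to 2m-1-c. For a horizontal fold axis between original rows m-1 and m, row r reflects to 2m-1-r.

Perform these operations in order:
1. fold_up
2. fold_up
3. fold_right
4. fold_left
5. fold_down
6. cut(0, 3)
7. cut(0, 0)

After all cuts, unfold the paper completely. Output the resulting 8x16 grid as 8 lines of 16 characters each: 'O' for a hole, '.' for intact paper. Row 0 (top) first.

Op 1 fold_up: fold axis h@4; visible region now rows[0,4) x cols[0,16) = 4x16
Op 2 fold_up: fold axis h@2; visible region now rows[0,2) x cols[0,16) = 2x16
Op 3 fold_right: fold axis v@8; visible region now rows[0,2) x cols[8,16) = 2x8
Op 4 fold_left: fold axis v@12; visible region now rows[0,2) x cols[8,12) = 2x4
Op 5 fold_down: fold axis h@1; visible region now rows[1,2) x cols[8,12) = 1x4
Op 6 cut(0, 3): punch at orig (1,11); cuts so far [(1, 11)]; region rows[1,2) x cols[8,12) = 1x4
Op 7 cut(0, 0): punch at orig (1,8); cuts so far [(1, 8), (1, 11)]; region rows[1,2) x cols[8,12) = 1x4
Unfold 1 (reflect across h@1): 4 holes -> [(0, 8), (0, 11), (1, 8), (1, 11)]
Unfold 2 (reflect across v@12): 8 holes -> [(0, 8), (0, 11), (0, 12), (0, 15), (1, 8), (1, 11), (1, 12), (1, 15)]
Unfold 3 (reflect across v@8): 16 holes -> [(0, 0), (0, 3), (0, 4), (0, 7), (0, 8), (0, 11), (0, 12), (0, 15), (1, 0), (1, 3), (1, 4), (1, 7), (1, 8), (1, 11), (1, 12), (1, 15)]
Unfold 4 (reflect across h@2): 32 holes -> [(0, 0), (0, 3), (0, 4), (0, 7), (0, 8), (0, 11), (0, 12), (0, 15), (1, 0), (1, 3), (1, 4), (1, 7), (1, 8), (1, 11), (1, 12), (1, 15), (2, 0), (2, 3), (2, 4), (2, 7), (2, 8), (2, 11), (2, 12), (2, 15), (3, 0), (3, 3), (3, 4), (3, 7), (3, 8), (3, 11), (3, 12), (3, 15)]
Unfold 5 (reflect across h@4): 64 holes -> [(0, 0), (0, 3), (0, 4), (0, 7), (0, 8), (0, 11), (0, 12), (0, 15), (1, 0), (1, 3), (1, 4), (1, 7), (1, 8), (1, 11), (1, 12), (1, 15), (2, 0), (2, 3), (2, 4), (2, 7), (2, 8), (2, 11), (2, 12), (2, 15), (3, 0), (3, 3), (3, 4), (3, 7), (3, 8), (3, 11), (3, 12), (3, 15), (4, 0), (4, 3), (4, 4), (4, 7), (4, 8), (4, 11), (4, 12), (4, 15), (5, 0), (5, 3), (5, 4), (5, 7), (5, 8), (5, 11), (5, 12), (5, 15), (6, 0), (6, 3), (6, 4), (6, 7), (6, 8), (6, 11), (6, 12), (6, 15), (7, 0), (7, 3), (7, 4), (7, 7), (7, 8), (7, 11), (7, 12), (7, 15)]

Answer: O..OO..OO..OO..O
O..OO..OO..OO..O
O..OO..OO..OO..O
O..OO..OO..OO..O
O..OO..OO..OO..O
O..OO..OO..OO..O
O..OO..OO..OO..O
O..OO..OO..OO..O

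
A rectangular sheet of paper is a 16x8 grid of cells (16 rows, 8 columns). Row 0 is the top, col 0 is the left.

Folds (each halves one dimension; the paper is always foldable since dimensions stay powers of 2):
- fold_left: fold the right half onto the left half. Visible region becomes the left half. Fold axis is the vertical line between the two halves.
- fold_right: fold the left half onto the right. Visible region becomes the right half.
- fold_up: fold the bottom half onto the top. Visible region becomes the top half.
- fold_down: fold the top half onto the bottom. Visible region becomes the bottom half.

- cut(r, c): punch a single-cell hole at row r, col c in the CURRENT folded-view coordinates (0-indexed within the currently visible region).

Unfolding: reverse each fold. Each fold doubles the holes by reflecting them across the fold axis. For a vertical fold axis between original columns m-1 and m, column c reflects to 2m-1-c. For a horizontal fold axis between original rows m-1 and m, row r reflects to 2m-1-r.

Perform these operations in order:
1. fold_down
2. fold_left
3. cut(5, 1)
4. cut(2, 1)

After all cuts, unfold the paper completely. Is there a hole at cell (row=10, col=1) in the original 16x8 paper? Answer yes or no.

Op 1 fold_down: fold axis h@8; visible region now rows[8,16) x cols[0,8) = 8x8
Op 2 fold_left: fold axis v@4; visible region now rows[8,16) x cols[0,4) = 8x4
Op 3 cut(5, 1): punch at orig (13,1); cuts so far [(13, 1)]; region rows[8,16) x cols[0,4) = 8x4
Op 4 cut(2, 1): punch at orig (10,1); cuts so far [(10, 1), (13, 1)]; region rows[8,16) x cols[0,4) = 8x4
Unfold 1 (reflect across v@4): 4 holes -> [(10, 1), (10, 6), (13, 1), (13, 6)]
Unfold 2 (reflect across h@8): 8 holes -> [(2, 1), (2, 6), (5, 1), (5, 6), (10, 1), (10, 6), (13, 1), (13, 6)]
Holes: [(2, 1), (2, 6), (5, 1), (5, 6), (10, 1), (10, 6), (13, 1), (13, 6)]

Answer: yes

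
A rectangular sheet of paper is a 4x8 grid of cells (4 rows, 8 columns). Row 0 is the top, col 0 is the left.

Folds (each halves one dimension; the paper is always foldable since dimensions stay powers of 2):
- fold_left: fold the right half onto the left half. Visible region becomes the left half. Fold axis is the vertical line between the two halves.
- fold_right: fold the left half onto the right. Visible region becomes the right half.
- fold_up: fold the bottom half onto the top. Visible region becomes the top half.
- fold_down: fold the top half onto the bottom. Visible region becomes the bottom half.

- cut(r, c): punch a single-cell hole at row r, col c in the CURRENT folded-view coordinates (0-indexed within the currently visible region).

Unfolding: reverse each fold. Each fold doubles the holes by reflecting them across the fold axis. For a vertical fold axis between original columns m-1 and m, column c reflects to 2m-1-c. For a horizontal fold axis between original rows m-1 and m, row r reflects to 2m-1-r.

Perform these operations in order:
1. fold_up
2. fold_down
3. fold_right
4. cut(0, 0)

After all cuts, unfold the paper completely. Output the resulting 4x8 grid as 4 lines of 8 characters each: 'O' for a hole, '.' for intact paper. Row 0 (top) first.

Answer: ...OO...
...OO...
...OO...
...OO...

Derivation:
Op 1 fold_up: fold axis h@2; visible region now rows[0,2) x cols[0,8) = 2x8
Op 2 fold_down: fold axis h@1; visible region now rows[1,2) x cols[0,8) = 1x8
Op 3 fold_right: fold axis v@4; visible region now rows[1,2) x cols[4,8) = 1x4
Op 4 cut(0, 0): punch at orig (1,4); cuts so far [(1, 4)]; region rows[1,2) x cols[4,8) = 1x4
Unfold 1 (reflect across v@4): 2 holes -> [(1, 3), (1, 4)]
Unfold 2 (reflect across h@1): 4 holes -> [(0, 3), (0, 4), (1, 3), (1, 4)]
Unfold 3 (reflect across h@2): 8 holes -> [(0, 3), (0, 4), (1, 3), (1, 4), (2, 3), (2, 4), (3, 3), (3, 4)]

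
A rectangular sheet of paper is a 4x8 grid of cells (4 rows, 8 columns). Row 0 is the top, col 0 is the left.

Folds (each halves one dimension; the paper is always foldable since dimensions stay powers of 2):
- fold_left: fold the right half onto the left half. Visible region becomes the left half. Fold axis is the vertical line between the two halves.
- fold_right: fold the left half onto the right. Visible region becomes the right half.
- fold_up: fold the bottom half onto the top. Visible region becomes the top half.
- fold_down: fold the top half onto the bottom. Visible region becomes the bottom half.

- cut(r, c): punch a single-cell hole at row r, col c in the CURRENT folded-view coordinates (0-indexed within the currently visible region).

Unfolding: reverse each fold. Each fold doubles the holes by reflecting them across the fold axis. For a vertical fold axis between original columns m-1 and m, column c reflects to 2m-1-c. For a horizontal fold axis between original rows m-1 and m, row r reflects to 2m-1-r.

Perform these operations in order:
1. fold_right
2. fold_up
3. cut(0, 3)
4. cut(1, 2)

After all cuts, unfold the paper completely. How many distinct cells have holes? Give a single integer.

Answer: 8

Derivation:
Op 1 fold_right: fold axis v@4; visible region now rows[0,4) x cols[4,8) = 4x4
Op 2 fold_up: fold axis h@2; visible region now rows[0,2) x cols[4,8) = 2x4
Op 3 cut(0, 3): punch at orig (0,7); cuts so far [(0, 7)]; region rows[0,2) x cols[4,8) = 2x4
Op 4 cut(1, 2): punch at orig (1,6); cuts so far [(0, 7), (1, 6)]; region rows[0,2) x cols[4,8) = 2x4
Unfold 1 (reflect across h@2): 4 holes -> [(0, 7), (1, 6), (2, 6), (3, 7)]
Unfold 2 (reflect across v@4): 8 holes -> [(0, 0), (0, 7), (1, 1), (1, 6), (2, 1), (2, 6), (3, 0), (3, 7)]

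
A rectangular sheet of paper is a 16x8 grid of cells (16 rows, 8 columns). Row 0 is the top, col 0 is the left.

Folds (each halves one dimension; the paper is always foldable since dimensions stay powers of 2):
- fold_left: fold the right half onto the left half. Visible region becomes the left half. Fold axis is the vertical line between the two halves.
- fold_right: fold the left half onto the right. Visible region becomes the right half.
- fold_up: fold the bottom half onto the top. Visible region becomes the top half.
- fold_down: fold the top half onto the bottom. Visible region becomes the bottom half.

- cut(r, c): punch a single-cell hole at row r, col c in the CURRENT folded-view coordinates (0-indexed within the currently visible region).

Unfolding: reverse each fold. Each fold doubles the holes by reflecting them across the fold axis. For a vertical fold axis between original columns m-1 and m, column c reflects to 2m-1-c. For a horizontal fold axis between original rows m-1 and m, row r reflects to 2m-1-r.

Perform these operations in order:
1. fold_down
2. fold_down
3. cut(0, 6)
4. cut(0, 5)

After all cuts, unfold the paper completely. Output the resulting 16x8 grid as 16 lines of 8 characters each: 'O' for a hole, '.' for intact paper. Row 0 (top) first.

Answer: ........
........
........
.....OO.
.....OO.
........
........
........
........
........
........
.....OO.
.....OO.
........
........
........

Derivation:
Op 1 fold_down: fold axis h@8; visible region now rows[8,16) x cols[0,8) = 8x8
Op 2 fold_down: fold axis h@12; visible region now rows[12,16) x cols[0,8) = 4x8
Op 3 cut(0, 6): punch at orig (12,6); cuts so far [(12, 6)]; region rows[12,16) x cols[0,8) = 4x8
Op 4 cut(0, 5): punch at orig (12,5); cuts so far [(12, 5), (12, 6)]; region rows[12,16) x cols[0,8) = 4x8
Unfold 1 (reflect across h@12): 4 holes -> [(11, 5), (11, 6), (12, 5), (12, 6)]
Unfold 2 (reflect across h@8): 8 holes -> [(3, 5), (3, 6), (4, 5), (4, 6), (11, 5), (11, 6), (12, 5), (12, 6)]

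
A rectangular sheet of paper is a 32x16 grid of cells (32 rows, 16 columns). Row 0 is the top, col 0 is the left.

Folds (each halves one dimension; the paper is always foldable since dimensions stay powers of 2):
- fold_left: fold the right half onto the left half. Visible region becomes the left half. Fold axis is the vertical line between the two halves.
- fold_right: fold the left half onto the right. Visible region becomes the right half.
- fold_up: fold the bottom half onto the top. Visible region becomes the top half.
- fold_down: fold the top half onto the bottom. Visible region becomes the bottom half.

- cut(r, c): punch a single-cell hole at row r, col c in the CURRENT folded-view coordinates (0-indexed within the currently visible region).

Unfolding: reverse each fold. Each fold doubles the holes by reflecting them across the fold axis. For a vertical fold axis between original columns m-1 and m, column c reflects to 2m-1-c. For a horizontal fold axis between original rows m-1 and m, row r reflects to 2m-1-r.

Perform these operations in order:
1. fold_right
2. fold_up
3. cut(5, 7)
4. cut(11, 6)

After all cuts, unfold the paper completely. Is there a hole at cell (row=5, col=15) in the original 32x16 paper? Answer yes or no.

Answer: yes

Derivation:
Op 1 fold_right: fold axis v@8; visible region now rows[0,32) x cols[8,16) = 32x8
Op 2 fold_up: fold axis h@16; visible region now rows[0,16) x cols[8,16) = 16x8
Op 3 cut(5, 7): punch at orig (5,15); cuts so far [(5, 15)]; region rows[0,16) x cols[8,16) = 16x8
Op 4 cut(11, 6): punch at orig (11,14); cuts so far [(5, 15), (11, 14)]; region rows[0,16) x cols[8,16) = 16x8
Unfold 1 (reflect across h@16): 4 holes -> [(5, 15), (11, 14), (20, 14), (26, 15)]
Unfold 2 (reflect across v@8): 8 holes -> [(5, 0), (5, 15), (11, 1), (11, 14), (20, 1), (20, 14), (26, 0), (26, 15)]
Holes: [(5, 0), (5, 15), (11, 1), (11, 14), (20, 1), (20, 14), (26, 0), (26, 15)]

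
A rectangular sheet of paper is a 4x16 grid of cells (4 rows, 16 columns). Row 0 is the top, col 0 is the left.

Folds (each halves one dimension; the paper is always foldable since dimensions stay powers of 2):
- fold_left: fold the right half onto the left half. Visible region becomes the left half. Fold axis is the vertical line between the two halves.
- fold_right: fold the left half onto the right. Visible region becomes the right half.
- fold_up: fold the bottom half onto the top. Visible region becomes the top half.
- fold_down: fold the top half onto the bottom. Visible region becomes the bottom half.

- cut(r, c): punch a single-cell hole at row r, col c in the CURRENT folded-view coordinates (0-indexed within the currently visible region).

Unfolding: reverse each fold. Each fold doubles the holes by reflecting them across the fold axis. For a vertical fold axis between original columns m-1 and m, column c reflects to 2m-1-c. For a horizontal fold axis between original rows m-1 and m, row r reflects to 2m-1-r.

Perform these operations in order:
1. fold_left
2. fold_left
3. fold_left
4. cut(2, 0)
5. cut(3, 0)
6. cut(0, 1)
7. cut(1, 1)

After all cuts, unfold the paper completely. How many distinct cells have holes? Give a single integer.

Answer: 32

Derivation:
Op 1 fold_left: fold axis v@8; visible region now rows[0,4) x cols[0,8) = 4x8
Op 2 fold_left: fold axis v@4; visible region now rows[0,4) x cols[0,4) = 4x4
Op 3 fold_left: fold axis v@2; visible region now rows[0,4) x cols[0,2) = 4x2
Op 4 cut(2, 0): punch at orig (2,0); cuts so far [(2, 0)]; region rows[0,4) x cols[0,2) = 4x2
Op 5 cut(3, 0): punch at orig (3,0); cuts so far [(2, 0), (3, 0)]; region rows[0,4) x cols[0,2) = 4x2
Op 6 cut(0, 1): punch at orig (0,1); cuts so far [(0, 1), (2, 0), (3, 0)]; region rows[0,4) x cols[0,2) = 4x2
Op 7 cut(1, 1): punch at orig (1,1); cuts so far [(0, 1), (1, 1), (2, 0), (3, 0)]; region rows[0,4) x cols[0,2) = 4x2
Unfold 1 (reflect across v@2): 8 holes -> [(0, 1), (0, 2), (1, 1), (1, 2), (2, 0), (2, 3), (3, 0), (3, 3)]
Unfold 2 (reflect across v@4): 16 holes -> [(0, 1), (0, 2), (0, 5), (0, 6), (1, 1), (1, 2), (1, 5), (1, 6), (2, 0), (2, 3), (2, 4), (2, 7), (3, 0), (3, 3), (3, 4), (3, 7)]
Unfold 3 (reflect across v@8): 32 holes -> [(0, 1), (0, 2), (0, 5), (0, 6), (0, 9), (0, 10), (0, 13), (0, 14), (1, 1), (1, 2), (1, 5), (1, 6), (1, 9), (1, 10), (1, 13), (1, 14), (2, 0), (2, 3), (2, 4), (2, 7), (2, 8), (2, 11), (2, 12), (2, 15), (3, 0), (3, 3), (3, 4), (3, 7), (3, 8), (3, 11), (3, 12), (3, 15)]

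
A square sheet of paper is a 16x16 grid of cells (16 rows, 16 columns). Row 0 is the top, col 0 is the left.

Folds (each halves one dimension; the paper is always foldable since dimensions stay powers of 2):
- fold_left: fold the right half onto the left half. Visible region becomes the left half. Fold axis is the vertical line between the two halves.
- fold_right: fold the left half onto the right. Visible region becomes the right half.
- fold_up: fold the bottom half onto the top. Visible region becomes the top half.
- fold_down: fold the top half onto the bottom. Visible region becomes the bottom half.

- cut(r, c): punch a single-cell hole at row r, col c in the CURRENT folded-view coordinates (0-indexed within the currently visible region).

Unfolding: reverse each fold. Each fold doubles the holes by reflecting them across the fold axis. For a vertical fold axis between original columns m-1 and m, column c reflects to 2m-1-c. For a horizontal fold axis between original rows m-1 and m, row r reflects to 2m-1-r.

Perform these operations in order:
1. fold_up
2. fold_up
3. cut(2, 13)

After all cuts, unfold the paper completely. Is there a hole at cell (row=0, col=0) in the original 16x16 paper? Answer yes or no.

Answer: no

Derivation:
Op 1 fold_up: fold axis h@8; visible region now rows[0,8) x cols[0,16) = 8x16
Op 2 fold_up: fold axis h@4; visible region now rows[0,4) x cols[0,16) = 4x16
Op 3 cut(2, 13): punch at orig (2,13); cuts so far [(2, 13)]; region rows[0,4) x cols[0,16) = 4x16
Unfold 1 (reflect across h@4): 2 holes -> [(2, 13), (5, 13)]
Unfold 2 (reflect across h@8): 4 holes -> [(2, 13), (5, 13), (10, 13), (13, 13)]
Holes: [(2, 13), (5, 13), (10, 13), (13, 13)]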